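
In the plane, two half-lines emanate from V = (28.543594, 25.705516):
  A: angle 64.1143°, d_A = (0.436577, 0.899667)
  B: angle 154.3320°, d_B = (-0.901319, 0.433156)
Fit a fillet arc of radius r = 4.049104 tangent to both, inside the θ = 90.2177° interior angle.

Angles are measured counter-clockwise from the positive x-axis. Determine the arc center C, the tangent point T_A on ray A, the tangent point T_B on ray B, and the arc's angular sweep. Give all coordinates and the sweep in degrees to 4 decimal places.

center=(26.6618,31.1023) T_A=(30.3046,29.3345) T_B=(24.9079,27.4528) sweep=89.7823

bisector direction at 109.2232° = (-0.329248,0.944243)
center distance |VC| = r/sin(θ/2) = 4.049104/sin(45.1088°) = 5.715450
C = V + |VC|·bis = (26.6618,31.1023)
T_A = V + ((C−V)·d_A)·d_A = V + 4.0337·d_A = (30.3046,29.3345)
T_B = V + ((C−V)·d_B)·d_B = V + 4.0337·d_B = (24.9079,27.4528)
sweep = 180° − θ = 89.7823°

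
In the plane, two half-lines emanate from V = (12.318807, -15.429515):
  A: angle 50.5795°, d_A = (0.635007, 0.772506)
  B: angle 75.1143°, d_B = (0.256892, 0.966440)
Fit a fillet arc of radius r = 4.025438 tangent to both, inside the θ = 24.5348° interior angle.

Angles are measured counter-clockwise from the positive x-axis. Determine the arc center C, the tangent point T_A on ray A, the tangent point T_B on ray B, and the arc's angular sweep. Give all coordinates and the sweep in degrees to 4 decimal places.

bisector direction at 62.8469° = (0.456370,0.889790)
center distance |VC| = r/sin(θ/2) = 4.025438/sin(12.2674°) = 18.945517
C = V + |VC|·bis = (20.9650,1.4280)
T_A = V + ((C−V)·d_A)·d_A = V + 18.5129·d_A = (24.0746,-1.1282)
T_B = V + ((C−V)·d_B)·d_B = V + 18.5129·d_B = (17.0746,2.4621)
sweep = 180° − θ = 155.4652°

center=(20.9650,1.4280) T_A=(24.0746,-1.1282) T_B=(17.0746,2.4621) sweep=155.4652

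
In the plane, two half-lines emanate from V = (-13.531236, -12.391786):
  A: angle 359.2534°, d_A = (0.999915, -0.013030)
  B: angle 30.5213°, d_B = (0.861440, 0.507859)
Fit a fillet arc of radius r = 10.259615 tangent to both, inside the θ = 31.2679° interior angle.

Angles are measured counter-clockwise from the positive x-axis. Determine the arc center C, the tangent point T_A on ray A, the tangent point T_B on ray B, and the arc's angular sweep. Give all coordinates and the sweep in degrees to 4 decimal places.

center=(23.2613,-2.6108) T_A=(23.1276,-12.8695) T_B=(18.0508,6.2273) sweep=148.7321

bisector direction at 14.8873° = (0.966433,0.256919)
center distance |VC| = r/sin(θ/2) = 10.259615/sin(15.6340°) = 38.070416
C = V + |VC|·bis = (23.2613,-2.6108)
T_A = V + ((C−V)·d_A)·d_A = V + 36.6619·d_A = (23.1276,-12.8695)
T_B = V + ((C−V)·d_B)·d_B = V + 36.6619·d_B = (18.0508,6.2273)
sweep = 180° − θ = 148.7321°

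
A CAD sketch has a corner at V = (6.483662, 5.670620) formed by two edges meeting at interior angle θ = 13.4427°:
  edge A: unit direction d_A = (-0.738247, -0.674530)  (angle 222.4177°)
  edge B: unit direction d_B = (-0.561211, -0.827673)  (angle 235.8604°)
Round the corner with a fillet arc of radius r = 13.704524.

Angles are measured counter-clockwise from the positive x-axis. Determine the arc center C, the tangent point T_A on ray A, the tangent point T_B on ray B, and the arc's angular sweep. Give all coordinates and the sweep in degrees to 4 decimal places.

center=(-70.1208,-82.8859) T_A=(-79.3649,-72.7686) T_B=(-58.7779,-90.5770) sweep=166.5573

bisector direction at 229.1390° = (-0.654226,-0.756300)
center distance |VC| = r/sin(θ/2) = 13.704524/sin(6.7214°) = 117.091840
C = V + |VC|·bis = (-70.1208,-82.8859)
T_A = V + ((C−V)·d_A)·d_A = V + 116.2871·d_A = (-79.3649,-72.7686)
T_B = V + ((C−V)·d_B)·d_B = V + 116.2871·d_B = (-58.7779,-90.5770)
sweep = 180° − θ = 166.5573°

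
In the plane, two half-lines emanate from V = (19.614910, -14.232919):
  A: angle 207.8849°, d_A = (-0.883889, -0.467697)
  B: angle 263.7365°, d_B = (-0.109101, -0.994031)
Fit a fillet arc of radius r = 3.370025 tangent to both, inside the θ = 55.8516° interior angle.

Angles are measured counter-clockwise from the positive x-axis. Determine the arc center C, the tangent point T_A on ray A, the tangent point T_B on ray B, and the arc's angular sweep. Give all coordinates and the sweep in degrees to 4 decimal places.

bisector direction at 235.8107° = (-0.561929,-0.827186)
center distance |VC| = r/sin(θ/2) = 3.370025/sin(27.9258°) = 7.195869
C = V + |VC|·bis = (15.5713,-20.1852)
T_A = V + ((C−V)·d_A)·d_A = V + 6.3579·d_A = (13.9952,-17.2065)
T_B = V + ((C−V)·d_B)·d_B = V + 6.3579·d_B = (18.9213,-20.5529)
sweep = 180° − θ = 124.1484°

center=(15.5713,-20.1852) T_A=(13.9952,-17.2065) T_B=(18.9213,-20.5529) sweep=124.1484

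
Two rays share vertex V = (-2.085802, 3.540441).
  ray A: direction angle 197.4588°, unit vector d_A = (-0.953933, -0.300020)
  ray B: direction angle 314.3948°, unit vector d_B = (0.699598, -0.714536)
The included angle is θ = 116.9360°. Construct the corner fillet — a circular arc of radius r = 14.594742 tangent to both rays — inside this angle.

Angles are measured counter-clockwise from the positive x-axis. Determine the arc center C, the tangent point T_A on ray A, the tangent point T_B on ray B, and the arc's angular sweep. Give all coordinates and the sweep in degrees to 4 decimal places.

bisector direction at 255.9268° = (-0.243161,-0.969986)
center distance |VC| = r/sin(θ/2) = 14.594742/sin(58.4680°) = 17.122981
C = V + |VC|·bis = (-6.2494,-13.0686)
T_A = V + ((C−V)·d_A)·d_A = V + 8.9549·d_A = (-10.6282,0.8538)
T_B = V + ((C−V)·d_B)·d_B = V + 8.9549·d_B = (4.1790,-2.8581)
sweep = 180° − θ = 63.0640°

center=(-6.2494,-13.0686) T_A=(-10.6282,0.8538) T_B=(4.1790,-2.8581) sweep=63.0640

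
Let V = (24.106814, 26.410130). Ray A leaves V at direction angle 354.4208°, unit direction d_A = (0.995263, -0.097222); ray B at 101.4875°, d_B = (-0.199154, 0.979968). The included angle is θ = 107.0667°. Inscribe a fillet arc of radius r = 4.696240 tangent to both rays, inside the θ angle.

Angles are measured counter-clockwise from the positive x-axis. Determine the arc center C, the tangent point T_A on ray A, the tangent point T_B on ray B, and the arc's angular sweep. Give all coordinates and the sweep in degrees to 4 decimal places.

bisector direction at 47.9541° = (0.669725,0.742609)
center distance |VC| = r/sin(θ/2) = 4.696240/sin(53.5333°) = 5.839620
C = V + |VC|·bis = (28.0178,30.7467)
T_A = V + ((C−V)·d_A)·d_A = V + 3.4708·d_A = (27.5612,26.0727)
T_B = V + ((C−V)·d_B)·d_B = V + 3.4708·d_B = (23.4156,29.8114)
sweep = 180° − θ = 72.9333°

center=(28.0178,30.7467) T_A=(27.5612,26.0727) T_B=(23.4156,29.8114) sweep=72.9333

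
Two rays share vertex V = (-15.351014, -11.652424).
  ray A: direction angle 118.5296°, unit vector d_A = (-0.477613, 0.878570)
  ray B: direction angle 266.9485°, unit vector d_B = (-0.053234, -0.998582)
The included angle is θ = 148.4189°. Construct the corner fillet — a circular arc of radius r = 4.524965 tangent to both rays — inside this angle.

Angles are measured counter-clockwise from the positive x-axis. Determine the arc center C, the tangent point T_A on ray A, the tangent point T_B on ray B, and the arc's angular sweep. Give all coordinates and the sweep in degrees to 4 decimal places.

bisector direction at 192.7390° = (-0.975384,-0.220511)
center distance |VC| = r/sin(θ/2) = 4.524965/sin(74.2095°) = 4.702421
C = V + |VC|·bis = (-19.9377,-12.6894)
T_A = V + ((C−V)·d_A)·d_A = V + 1.2796·d_A = (-15.9622,-10.5282)
T_B = V + ((C−V)·d_B)·d_B = V + 1.2796·d_B = (-15.4191,-12.9302)
sweep = 180° − θ = 31.5811°

center=(-19.9377,-12.6894) T_A=(-15.9622,-10.5282) T_B=(-15.4191,-12.9302) sweep=31.5811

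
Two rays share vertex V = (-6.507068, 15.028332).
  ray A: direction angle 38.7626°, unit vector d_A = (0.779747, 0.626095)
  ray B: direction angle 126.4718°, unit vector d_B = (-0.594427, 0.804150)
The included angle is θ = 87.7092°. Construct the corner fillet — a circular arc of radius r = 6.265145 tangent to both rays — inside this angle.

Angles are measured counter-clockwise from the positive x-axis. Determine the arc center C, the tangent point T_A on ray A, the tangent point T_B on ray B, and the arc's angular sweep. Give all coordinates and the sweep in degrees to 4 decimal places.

bisector direction at 82.6172° = (0.128498,0.991710)
center distance |VC| = r/sin(θ/2) = 6.265145/sin(43.8546°) = 9.042823
C = V + |VC|·bis = (-5.3451,23.9962)
T_A = V + ((C−V)·d_A)·d_A = V + 6.5208·d_A = (-1.4225,19.1110)
T_B = V + ((C−V)·d_B)·d_B = V + 6.5208·d_B = (-10.3832,20.2720)
sweep = 180° − θ = 92.2908°

center=(-5.3451,23.9962) T_A=(-1.4225,19.1110) T_B=(-10.3832,20.2720) sweep=92.2908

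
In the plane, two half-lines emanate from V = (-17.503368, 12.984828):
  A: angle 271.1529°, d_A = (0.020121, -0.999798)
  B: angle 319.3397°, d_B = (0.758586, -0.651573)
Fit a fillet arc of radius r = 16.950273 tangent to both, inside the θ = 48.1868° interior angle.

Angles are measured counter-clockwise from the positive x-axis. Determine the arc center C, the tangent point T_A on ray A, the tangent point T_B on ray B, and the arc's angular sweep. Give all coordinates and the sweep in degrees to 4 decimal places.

bisector direction at 295.2463° = (0.426510,-0.904483)
center distance |VC| = r/sin(θ/2) = 16.950273/sin(24.0934°) = 41.521857
C = V + |VC|·bis = (0.2061,-24.5710)
T_A = V + ((C−V)·d_A)·d_A = V + 37.9045·d_A = (-16.7407,-24.9120)
T_B = V + ((C−V)·d_B)·d_B = V + 37.9045·d_B = (11.2505,-11.7127)
sweep = 180° − θ = 131.8132°

center=(0.2061,-24.5710) T_A=(-16.7407,-24.9120) T_B=(11.2505,-11.7127) sweep=131.8132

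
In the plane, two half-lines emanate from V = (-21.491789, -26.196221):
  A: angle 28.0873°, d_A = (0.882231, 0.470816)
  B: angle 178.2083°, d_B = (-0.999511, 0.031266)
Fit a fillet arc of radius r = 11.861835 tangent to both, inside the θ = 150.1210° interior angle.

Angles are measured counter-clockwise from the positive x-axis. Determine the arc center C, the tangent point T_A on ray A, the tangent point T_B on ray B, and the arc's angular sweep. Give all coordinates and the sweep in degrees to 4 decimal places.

bisector direction at 103.1478° = (-0.227464,0.973787)
center distance |VC| = r/sin(θ/2) = 11.861835/sin(75.0605°) = 12.276809
C = V + |VC|·bis = (-24.2843,-14.2412)
T_A = V + ((C−V)·d_A)·d_A = V + 3.1649·d_A = (-18.6996,-24.7061)
T_B = V + ((C−V)·d_B)·d_B = V + 3.1649·d_B = (-24.6552,-26.0973)
sweep = 180° − θ = 29.8790°

center=(-24.2843,-14.2412) T_A=(-18.6996,-24.7061) T_B=(-24.6552,-26.0973) sweep=29.8790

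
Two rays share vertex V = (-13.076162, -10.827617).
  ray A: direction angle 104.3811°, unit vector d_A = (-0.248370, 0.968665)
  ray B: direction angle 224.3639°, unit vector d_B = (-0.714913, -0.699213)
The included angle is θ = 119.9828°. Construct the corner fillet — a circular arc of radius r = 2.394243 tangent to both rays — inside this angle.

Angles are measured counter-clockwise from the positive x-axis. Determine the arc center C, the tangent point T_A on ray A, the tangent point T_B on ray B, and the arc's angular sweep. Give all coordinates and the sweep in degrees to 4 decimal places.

bisector direction at 164.3725° = (-0.963033,0.269382)
center distance |VC| = r/sin(θ/2) = 2.394243/sin(59.9914°) = 2.764873
C = V + |VC|·bis = (-15.7388,-10.0828)
T_A = V + ((C−V)·d_A)·d_A = V + 1.3828·d_A = (-13.4196,-9.4882)
T_B = V + ((C−V)·d_B)·d_B = V + 1.3828·d_B = (-14.0647,-11.7945)
sweep = 180° − θ = 60.0172°

center=(-15.7388,-10.0828) T_A=(-13.4196,-9.4882) T_B=(-14.0647,-11.7945) sweep=60.0172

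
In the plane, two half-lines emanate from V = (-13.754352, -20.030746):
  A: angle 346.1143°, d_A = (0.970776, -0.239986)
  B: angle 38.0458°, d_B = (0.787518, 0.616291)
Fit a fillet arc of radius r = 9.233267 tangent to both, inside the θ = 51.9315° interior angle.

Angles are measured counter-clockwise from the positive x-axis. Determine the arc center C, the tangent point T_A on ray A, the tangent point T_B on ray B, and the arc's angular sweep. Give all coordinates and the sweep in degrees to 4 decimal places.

bisector direction at 12.0801° = (0.977856,0.209278)
center distance |VC| = r/sin(θ/2) = 9.233267/sin(25.9657°) = 21.088521
C = V + |VC|·bis = (6.8672,-15.6174)
T_A = V + ((C−V)·d_A)·d_A = V + 18.9598·d_A = (4.6513,-24.5808)
T_B = V + ((C−V)·d_B)·d_B = V + 18.9598·d_B = (1.1768,-8.3460)
sweep = 180° − θ = 128.0685°

center=(6.8672,-15.6174) T_A=(4.6513,-24.5808) T_B=(1.1768,-8.3460) sweep=128.0685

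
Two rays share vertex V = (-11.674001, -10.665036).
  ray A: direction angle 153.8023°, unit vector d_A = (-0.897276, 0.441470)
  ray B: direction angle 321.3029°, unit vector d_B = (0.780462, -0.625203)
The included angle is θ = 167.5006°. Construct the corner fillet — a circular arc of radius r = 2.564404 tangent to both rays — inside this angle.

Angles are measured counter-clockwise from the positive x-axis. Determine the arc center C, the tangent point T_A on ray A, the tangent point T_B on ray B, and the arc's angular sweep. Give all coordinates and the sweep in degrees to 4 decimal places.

bisector direction at 237.5526° = (-0.536525,-0.843884)
center distance |VC| = r/sin(θ/2) = 2.564404/sin(83.7503°) = 2.579736
C = V + |VC|·bis = (-13.0581,-12.8420)
T_A = V + ((C−V)·d_A)·d_A = V + 0.2808·d_A = (-11.9260,-10.5411)
T_B = V + ((C−V)·d_B)·d_B = V + 0.2808·d_B = (-11.4548,-10.8406)
sweep = 180° − θ = 12.4994°

center=(-13.0581,-12.8420) T_A=(-11.9260,-10.5411) T_B=(-11.4548,-10.8406) sweep=12.4994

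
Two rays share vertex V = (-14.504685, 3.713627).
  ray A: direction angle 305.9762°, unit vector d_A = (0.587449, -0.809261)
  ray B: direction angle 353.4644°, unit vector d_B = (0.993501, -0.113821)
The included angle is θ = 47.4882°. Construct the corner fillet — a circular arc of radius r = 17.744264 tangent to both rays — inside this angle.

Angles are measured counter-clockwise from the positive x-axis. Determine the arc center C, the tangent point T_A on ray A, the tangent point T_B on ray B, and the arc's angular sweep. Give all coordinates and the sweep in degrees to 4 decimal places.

center=(23.5517,-18.5066) T_A=(9.1919,-28.9305) T_B=(25.5713,-0.8777) sweep=132.5118

bisector direction at 329.7203° = (0.863574,-0.504222)
center distance |VC| = r/sin(θ/2) = 17.744264/sin(23.7441°) = 44.068438
C = V + |VC|·bis = (23.5517,-18.5066)
T_A = V + ((C−V)·d_A)·d_A = V + 40.3382·d_A = (9.1919,-28.9305)
T_B = V + ((C−V)·d_B)·d_B = V + 40.3382·d_B = (25.5713,-0.8777)
sweep = 180° − θ = 132.5118°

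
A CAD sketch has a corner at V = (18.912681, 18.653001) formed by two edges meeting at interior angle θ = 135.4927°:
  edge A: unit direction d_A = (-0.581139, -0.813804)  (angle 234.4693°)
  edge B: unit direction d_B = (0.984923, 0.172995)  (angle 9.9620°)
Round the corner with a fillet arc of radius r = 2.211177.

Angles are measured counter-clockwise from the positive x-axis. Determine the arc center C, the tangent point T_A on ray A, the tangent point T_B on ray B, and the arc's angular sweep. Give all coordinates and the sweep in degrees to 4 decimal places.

center=(20.1863,16.6317) T_A=(18.3869,17.9167) T_B=(19.8038,18.8095) sweep=44.5073

bisector direction at 302.2156° = (0.533107,-0.846048)
center distance |VC| = r/sin(θ/2) = 2.211177/sin(67.7464°) = 2.389128
C = V + |VC|·bis = (20.1863,16.6317)
T_A = V + ((C−V)·d_A)·d_A = V + 0.9048·d_A = (18.3869,17.9167)
T_B = V + ((C−V)·d_B)·d_B = V + 0.9048·d_B = (19.8038,18.8095)
sweep = 180° − θ = 44.5073°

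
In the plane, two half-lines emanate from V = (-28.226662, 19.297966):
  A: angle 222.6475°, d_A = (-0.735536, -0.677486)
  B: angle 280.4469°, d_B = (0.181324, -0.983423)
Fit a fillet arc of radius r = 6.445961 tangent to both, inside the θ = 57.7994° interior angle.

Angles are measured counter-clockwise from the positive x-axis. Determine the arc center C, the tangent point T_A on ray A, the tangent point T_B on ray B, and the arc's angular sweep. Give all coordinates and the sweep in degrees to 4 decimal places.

center=(-32.4485,6.6457) T_A=(-36.8155,11.3870) T_B=(-26.1093,7.8145) sweep=122.2006

bisector direction at 251.5472° = (-0.316523,-0.948585)
center distance |VC| = r/sin(θ/2) = 6.445961/sin(28.8997°) = 13.338004
C = V + |VC|·bis = (-32.4485,6.6457)
T_A = V + ((C−V)·d_A)·d_A = V + 11.6770·d_A = (-36.8155,11.3870)
T_B = V + ((C−V)·d_B)·d_B = V + 11.6770·d_B = (-26.1093,7.8145)
sweep = 180° − θ = 122.2006°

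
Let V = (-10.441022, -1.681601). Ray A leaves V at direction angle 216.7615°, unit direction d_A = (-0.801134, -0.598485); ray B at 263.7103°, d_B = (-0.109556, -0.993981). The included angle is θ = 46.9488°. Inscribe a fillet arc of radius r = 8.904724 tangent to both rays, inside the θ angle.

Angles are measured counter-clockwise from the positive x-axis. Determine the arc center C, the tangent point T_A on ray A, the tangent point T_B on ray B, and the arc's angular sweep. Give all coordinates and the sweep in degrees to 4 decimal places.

bisector direction at 240.2359° = (-0.496430,-0.868077)
center distance |VC| = r/sin(θ/2) = 8.904724/sin(23.4744°) = 22.354622
C = V + |VC|·bis = (-21.5385,-21.0871)
T_A = V + ((C−V)·d_A)·d_A = V + 20.5045·d_A = (-26.8679,-13.9533)
T_B = V + ((C−V)·d_B)·d_B = V + 20.5045·d_B = (-12.6874,-22.0627)
sweep = 180° − θ = 133.0512°

center=(-21.5385,-21.0871) T_A=(-26.8679,-13.9533) T_B=(-12.6874,-22.0627) sweep=133.0512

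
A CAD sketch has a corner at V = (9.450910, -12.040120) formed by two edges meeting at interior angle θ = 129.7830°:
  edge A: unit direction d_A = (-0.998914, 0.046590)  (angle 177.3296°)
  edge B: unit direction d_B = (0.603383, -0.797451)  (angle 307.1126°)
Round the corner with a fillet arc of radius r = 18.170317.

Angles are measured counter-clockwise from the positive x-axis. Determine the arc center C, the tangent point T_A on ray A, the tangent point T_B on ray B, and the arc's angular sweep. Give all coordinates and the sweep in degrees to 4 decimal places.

bisector direction at 242.2211° = (-0.466061,-0.884753)
center distance |VC| = r/sin(θ/2) = 18.170317/sin(64.8915°) = 20.066482
C = V + |VC|·bis = (0.0987,-29.7940)
T_A = V + ((C−V)·d_A)·d_A = V + 8.5149·d_A = (0.9453,-11.6434)
T_B = V + ((C−V)·d_B)·d_B = V + 8.5149·d_B = (14.5887,-18.8303)
sweep = 180° − θ = 50.2170°

center=(0.0987,-29.7940) T_A=(0.9453,-11.6434) T_B=(14.5887,-18.8303) sweep=50.2170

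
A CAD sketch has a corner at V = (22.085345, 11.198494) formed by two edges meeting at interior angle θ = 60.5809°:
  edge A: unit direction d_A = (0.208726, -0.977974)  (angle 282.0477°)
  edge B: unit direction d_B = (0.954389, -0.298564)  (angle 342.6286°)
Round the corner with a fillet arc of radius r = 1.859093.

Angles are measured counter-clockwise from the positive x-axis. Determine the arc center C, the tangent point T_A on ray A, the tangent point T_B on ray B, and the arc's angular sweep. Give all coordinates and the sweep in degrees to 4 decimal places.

bisector direction at 312.3382° = (0.673505,-0.739183)
center distance |VC| = r/sin(θ/2) = 1.859093/sin(30.2904°) = 3.685870
C = V + |VC|·bis = (24.5678,8.4740)
T_A = V + ((C−V)·d_A)·d_A = V + 3.1827·d_A = (22.7497,8.0859)
T_B = V + ((C−V)·d_B)·d_B = V + 3.1827·d_B = (25.1229,10.2483)
sweep = 180° − θ = 119.4191°

center=(24.5678,8.4740) T_A=(22.7497,8.0859) T_B=(25.1229,10.2483) sweep=119.4191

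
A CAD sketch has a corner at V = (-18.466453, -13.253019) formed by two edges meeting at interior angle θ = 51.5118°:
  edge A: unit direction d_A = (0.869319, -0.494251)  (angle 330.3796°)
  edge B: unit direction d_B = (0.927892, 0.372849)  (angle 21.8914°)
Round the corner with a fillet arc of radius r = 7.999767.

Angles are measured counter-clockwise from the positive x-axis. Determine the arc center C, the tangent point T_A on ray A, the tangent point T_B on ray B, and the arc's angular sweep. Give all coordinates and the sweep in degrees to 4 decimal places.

center=(-0.0985,-14.4938) T_A=(-4.0524,-21.4481) T_B=(-3.0812,-7.0709) sweep=128.4882

bisector direction at 356.1355° = (0.997726,-0.067397)
center distance |VC| = r/sin(θ/2) = 7.999767/sin(25.7559°) = 18.409821
C = V + |VC|·bis = (-0.0985,-14.4938)
T_A = V + ((C−V)·d_A)·d_A = V + 16.5809·d_A = (-4.0524,-21.4481)
T_B = V + ((C−V)·d_B)·d_B = V + 16.5809·d_B = (-3.0812,-7.0709)
sweep = 180° − θ = 128.4882°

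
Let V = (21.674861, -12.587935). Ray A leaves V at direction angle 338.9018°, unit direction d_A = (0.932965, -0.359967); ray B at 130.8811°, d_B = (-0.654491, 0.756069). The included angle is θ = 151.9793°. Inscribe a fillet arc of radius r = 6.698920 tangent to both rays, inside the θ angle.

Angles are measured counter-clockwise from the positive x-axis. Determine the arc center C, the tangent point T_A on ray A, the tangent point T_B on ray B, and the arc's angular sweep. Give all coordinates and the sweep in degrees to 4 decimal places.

bisector direction at 54.8914° = (0.575127,0.818064)
center distance |VC| = r/sin(θ/2) = 6.698920/sin(75.9896°) = 6.904309
C = V + |VC|·bis = (25.6457,-6.9398)
T_A = V + ((C−V)·d_A)·d_A = V + 1.6715·d_A = (23.2343,-13.1896)
T_B = V + ((C−V)·d_B)·d_B = V + 1.6715·d_B = (20.5809,-11.3242)
sweep = 180° − θ = 28.0207°

center=(25.6457,-6.9398) T_A=(23.2343,-13.1896) T_B=(20.5809,-11.3242) sweep=28.0207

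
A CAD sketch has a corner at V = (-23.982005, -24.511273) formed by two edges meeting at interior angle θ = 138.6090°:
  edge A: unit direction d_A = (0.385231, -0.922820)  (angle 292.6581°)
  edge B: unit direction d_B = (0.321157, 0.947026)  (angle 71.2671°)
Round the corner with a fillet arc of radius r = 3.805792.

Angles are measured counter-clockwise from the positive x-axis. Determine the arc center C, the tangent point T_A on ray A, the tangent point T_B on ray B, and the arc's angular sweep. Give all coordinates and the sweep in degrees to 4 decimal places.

bisector direction at 1.9626° = (0.999413,0.034247)
center distance |VC| = r/sin(θ/2) = 3.805792/sin(69.3045°) = 4.068313
C = V + |VC|·bis = (-19.9161,-24.3719)
T_A = V + ((C−V)·d_A)·d_A = V + 1.4377·d_A = (-23.4281,-25.8381)
T_B = V + ((C−V)·d_B)·d_B = V + 1.4377·d_B = (-23.5203,-23.1497)
sweep = 180° − θ = 41.3910°

center=(-19.9161,-24.3719) T_A=(-23.4281,-25.8381) T_B=(-23.5203,-23.1497) sweep=41.3910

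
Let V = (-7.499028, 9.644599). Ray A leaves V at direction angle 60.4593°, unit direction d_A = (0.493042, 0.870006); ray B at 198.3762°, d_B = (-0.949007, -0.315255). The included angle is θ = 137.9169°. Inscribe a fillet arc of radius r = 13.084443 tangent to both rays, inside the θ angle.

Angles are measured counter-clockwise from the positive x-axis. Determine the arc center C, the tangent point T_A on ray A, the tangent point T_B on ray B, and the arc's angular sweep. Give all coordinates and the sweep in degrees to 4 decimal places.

bisector direction at 129.4178° = (-0.634970,0.772537)
center distance |VC| = r/sin(θ/2) = 13.084443/sin(68.9584°) = 14.019242
C = V + |VC|·bis = (-16.4008,20.4750)
T_A = V + ((C−V)·d_A)·d_A = V + 5.0335·d_A = (-5.0173,14.0238)
T_B = V + ((C−V)·d_B)·d_B = V + 5.0335·d_B = (-12.2759,8.0578)
sweep = 180° − θ = 42.0831°

center=(-16.4008,20.4750) T_A=(-5.0173,14.0238) T_B=(-12.2759,8.0578) sweep=42.0831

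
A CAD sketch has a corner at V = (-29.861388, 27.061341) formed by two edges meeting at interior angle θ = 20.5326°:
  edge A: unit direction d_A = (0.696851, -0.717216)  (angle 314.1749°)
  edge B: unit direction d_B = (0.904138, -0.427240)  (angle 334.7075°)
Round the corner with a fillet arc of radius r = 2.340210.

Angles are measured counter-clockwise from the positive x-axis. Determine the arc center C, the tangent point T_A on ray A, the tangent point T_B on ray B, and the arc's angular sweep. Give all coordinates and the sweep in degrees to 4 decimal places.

center=(-19.1793,19.4253) T_A=(-20.8577,17.7945) T_B=(-18.1794,21.5412) sweep=159.4674

bisector direction at 324.4412° = (0.813519,-0.581538)
center distance |VC| = r/sin(θ/2) = 2.340210/sin(10.2663°) = 13.130761
C = V + |VC|·bis = (-19.1793,19.4253)
T_A = V + ((C−V)·d_A)·d_A = V + 12.9205·d_A = (-20.8577,17.7945)
T_B = V + ((C−V)·d_B)·d_B = V + 12.9205·d_B = (-18.1794,21.5412)
sweep = 180° − θ = 159.4674°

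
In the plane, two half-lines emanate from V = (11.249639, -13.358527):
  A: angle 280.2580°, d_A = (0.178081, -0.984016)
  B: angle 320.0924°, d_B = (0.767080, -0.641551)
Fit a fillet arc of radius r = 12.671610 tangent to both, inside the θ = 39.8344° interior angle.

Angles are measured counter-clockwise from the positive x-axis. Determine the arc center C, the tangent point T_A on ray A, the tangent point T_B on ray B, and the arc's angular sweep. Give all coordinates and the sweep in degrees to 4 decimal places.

bisector direction at 300.1752° = (0.502646,-0.864492)
center distance |VC| = r/sin(θ/2) = 12.671610/sin(19.9172°) = 37.197038
C = V + |VC|·bis = (29.9466,-45.5151)
T_A = V + ((C−V)·d_A)·d_A = V + 34.9721·d_A = (17.4775,-47.7717)
T_B = V + ((C−V)·d_B)·d_B = V + 34.9721·d_B = (38.0761,-35.7949)
sweep = 180° − θ = 140.1656°

center=(29.9466,-45.5151) T_A=(17.4775,-47.7717) T_B=(38.0761,-35.7949) sweep=140.1656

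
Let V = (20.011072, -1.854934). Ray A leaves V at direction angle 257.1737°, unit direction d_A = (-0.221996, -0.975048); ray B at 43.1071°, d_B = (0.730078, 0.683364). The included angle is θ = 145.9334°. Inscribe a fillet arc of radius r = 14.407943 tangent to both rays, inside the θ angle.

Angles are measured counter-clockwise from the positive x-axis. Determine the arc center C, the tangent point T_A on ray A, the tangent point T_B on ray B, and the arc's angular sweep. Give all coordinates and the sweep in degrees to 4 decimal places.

bisector direction at 330.1404° = (0.867248,-0.497876)
center distance |VC| = r/sin(θ/2) = 14.407943/sin(72.9667°) = 15.068947
C = V + |VC|·bis = (33.0796,-9.3574)
T_A = V + ((C−V)·d_A)·d_A = V + 4.4141·d_A = (19.0312,-6.1589)
T_B = V + ((C−V)·d_B)·d_B = V + 4.4141·d_B = (23.2337,1.1615)
sweep = 180° − θ = 34.0666°

center=(33.0796,-9.3574) T_A=(19.0312,-6.1589) T_B=(23.2337,1.1615) sweep=34.0666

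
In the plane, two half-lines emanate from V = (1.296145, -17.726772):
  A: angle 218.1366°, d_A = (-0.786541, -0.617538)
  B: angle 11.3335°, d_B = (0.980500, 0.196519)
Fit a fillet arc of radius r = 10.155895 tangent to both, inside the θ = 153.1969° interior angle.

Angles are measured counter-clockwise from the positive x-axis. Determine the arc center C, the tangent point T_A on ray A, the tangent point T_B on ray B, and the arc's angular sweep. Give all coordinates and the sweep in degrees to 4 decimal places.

center=(5.6646,-27.2091) T_A=(-0.6071,-19.2211) T_B=(3.6687,-17.2512) sweep=26.8031

bisector direction at 294.7351° = (0.418423,-0.908252)
center distance |VC| = r/sin(θ/2) = 10.155895/sin(76.5984°) = 10.440185
C = V + |VC|·bis = (5.6646,-27.2091)
T_A = V + ((C−V)·d_A)·d_A = V + 2.4198·d_A = (-0.6071,-19.2211)
T_B = V + ((C−V)·d_B)·d_B = V + 2.4198·d_B = (3.6687,-17.2512)
sweep = 180° − θ = 26.8031°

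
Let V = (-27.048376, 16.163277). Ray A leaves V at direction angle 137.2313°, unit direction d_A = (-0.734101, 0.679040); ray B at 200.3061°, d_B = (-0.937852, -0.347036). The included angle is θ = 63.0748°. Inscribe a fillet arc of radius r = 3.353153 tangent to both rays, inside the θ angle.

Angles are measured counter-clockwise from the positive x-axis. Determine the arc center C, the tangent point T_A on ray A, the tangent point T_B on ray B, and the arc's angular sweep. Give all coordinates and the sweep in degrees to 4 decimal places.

bisector direction at 168.7687° = (-0.980849,0.194770)
center distance |VC| = r/sin(θ/2) = 3.353153/sin(31.5374°) = 6.410708
C = V + |VC|·bis = (-33.3363,17.4119)
T_A = V + ((C−V)·d_A)·d_A = V + 5.4638·d_A = (-31.0594,19.8734)
T_B = V + ((C−V)·d_B)·d_B = V + 5.4638·d_B = (-32.1726,14.2671)
sweep = 180° − θ = 116.9252°

center=(-33.3363,17.4119) T_A=(-31.0594,19.8734) T_B=(-32.1726,14.2671) sweep=116.9252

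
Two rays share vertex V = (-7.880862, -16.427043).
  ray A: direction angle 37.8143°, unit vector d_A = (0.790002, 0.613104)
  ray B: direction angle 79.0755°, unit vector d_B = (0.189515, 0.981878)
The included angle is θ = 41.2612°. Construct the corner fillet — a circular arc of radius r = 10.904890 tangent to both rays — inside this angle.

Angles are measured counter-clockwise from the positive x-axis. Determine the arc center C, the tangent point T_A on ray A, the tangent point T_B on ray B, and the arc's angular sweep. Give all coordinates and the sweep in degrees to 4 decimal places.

center=(8.3157,9.9464) T_A=(15.0016,1.3315) T_B=(-2.3915,12.0131) sweep=138.7388

bisector direction at 58.4449° = (0.523318,0.852137)
center distance |VC| = r/sin(θ/2) = 10.904890/sin(20.6306°) = 30.949773
C = V + |VC|·bis = (8.3157,9.9464)
T_A = V + ((C−V)·d_A)·d_A = V + 28.9650·d_A = (15.0016,1.3315)
T_B = V + ((C−V)·d_B)·d_B = V + 28.9650·d_B = (-2.3915,12.0131)
sweep = 180° − θ = 138.7388°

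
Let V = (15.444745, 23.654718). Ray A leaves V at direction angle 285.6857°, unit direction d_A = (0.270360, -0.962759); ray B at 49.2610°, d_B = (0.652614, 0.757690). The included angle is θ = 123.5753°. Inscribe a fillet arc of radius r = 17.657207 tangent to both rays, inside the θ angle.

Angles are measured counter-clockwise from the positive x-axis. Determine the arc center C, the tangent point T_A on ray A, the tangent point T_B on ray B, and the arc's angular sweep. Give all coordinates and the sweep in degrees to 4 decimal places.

bisector direction at 347.4733° = (0.976195,-0.216894)
center distance |VC| = r/sin(θ/2) = 17.657207/sin(61.7876°) = 20.037648
C = V + |VC|·bis = (35.0054,19.3087)
T_A = V + ((C−V)·d_A)·d_A = V + 9.4726·d_A = (18.0058,14.5349)
T_B = V + ((C−V)·d_B)·d_B = V + 9.4726·d_B = (21.6267,30.8320)
sweep = 180° − θ = 56.4247°

center=(35.0054,19.3087) T_A=(18.0058,14.5349) T_B=(21.6267,30.8320) sweep=56.4247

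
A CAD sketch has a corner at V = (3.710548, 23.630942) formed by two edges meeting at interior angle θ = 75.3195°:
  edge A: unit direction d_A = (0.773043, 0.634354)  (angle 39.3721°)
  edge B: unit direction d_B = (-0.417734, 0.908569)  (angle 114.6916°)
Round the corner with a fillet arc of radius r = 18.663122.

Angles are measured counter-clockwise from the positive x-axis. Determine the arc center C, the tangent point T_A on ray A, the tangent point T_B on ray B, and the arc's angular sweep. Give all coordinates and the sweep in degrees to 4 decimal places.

bisector direction at 77.0319° = (0.224409,0.974495)
center distance |VC| = r/sin(θ/2) = 18.663122/sin(37.6598°) = 30.546655
C = V + |VC|·bis = (10.5655,53.3985)
T_A = V + ((C−V)·d_A)·d_A = V + 24.1823·d_A = (22.4045,38.9711)
T_B = V + ((C−V)·d_B)·d_B = V + 24.1823·d_B = (-6.3912,45.6023)
sweep = 180° − θ = 104.6805°

center=(10.5655,53.3985) T_A=(22.4045,38.9711) T_B=(-6.3912,45.6023) sweep=104.6805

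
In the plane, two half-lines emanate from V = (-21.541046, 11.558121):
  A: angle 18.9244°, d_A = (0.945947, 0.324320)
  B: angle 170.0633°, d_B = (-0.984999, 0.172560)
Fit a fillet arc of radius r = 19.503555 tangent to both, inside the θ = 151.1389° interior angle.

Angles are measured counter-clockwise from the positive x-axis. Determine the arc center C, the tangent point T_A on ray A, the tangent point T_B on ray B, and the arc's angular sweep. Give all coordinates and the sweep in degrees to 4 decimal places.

bisector direction at 94.4939° = (-0.078352,0.996926)
center distance |VC| = r/sin(θ/2) = 19.503555/sin(75.5695°) = 20.138930
C = V + |VC|·bis = (-23.1190,31.6351)
T_A = V + ((C−V)·d_A)·d_A = V + 5.0187·d_A = (-16.7936,13.1858)
T_B = V + ((C−V)·d_B)·d_B = V + 5.0187·d_B = (-26.4845,12.4242)
sweep = 180° − θ = 28.8611°

center=(-23.1190,31.6351) T_A=(-16.7936,13.1858) T_B=(-26.4845,12.4242) sweep=28.8611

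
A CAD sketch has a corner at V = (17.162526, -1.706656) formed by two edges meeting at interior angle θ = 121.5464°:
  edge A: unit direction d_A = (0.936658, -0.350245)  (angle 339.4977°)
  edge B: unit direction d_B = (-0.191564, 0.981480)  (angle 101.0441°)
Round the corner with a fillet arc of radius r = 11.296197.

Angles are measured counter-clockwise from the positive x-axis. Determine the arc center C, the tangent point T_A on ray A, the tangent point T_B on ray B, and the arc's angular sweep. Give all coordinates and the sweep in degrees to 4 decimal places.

center=(27.0388,6.6604) T_A=(23.0824,-3.9203) T_B=(15.9518,4.4965) sweep=58.4536

bisector direction at 40.2709° = (0.762997,0.646402)
center distance |VC| = r/sin(θ/2) = 11.296197/sin(60.7732°) = 12.944056
C = V + |VC|·bis = (27.0388,6.6604)
T_A = V + ((C−V)·d_A)·d_A = V + 6.3202·d_A = (23.0824,-3.9203)
T_B = V + ((C−V)·d_B)·d_B = V + 6.3202·d_B = (15.9518,4.4965)
sweep = 180° − θ = 58.4536°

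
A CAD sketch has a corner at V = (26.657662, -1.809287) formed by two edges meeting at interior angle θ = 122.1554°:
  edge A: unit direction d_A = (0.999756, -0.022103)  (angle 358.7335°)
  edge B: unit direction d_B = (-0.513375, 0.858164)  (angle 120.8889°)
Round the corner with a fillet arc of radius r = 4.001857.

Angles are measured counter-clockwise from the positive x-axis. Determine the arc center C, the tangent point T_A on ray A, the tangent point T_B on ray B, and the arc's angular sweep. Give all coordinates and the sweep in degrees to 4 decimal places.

bisector direction at 59.8112° = (0.502851,0.864373)
center distance |VC| = r/sin(θ/2) = 4.001857/sin(61.0777°) = 4.572107
C = V + |VC|·bis = (28.9568,2.1427)
T_A = V + ((C−V)·d_A)·d_A = V + 2.2112·d_A = (28.8683,-1.8582)
T_B = V + ((C−V)·d_B)·d_B = V + 2.2112·d_B = (25.5225,0.0883)
sweep = 180° − θ = 57.8446°

center=(28.9568,2.1427) T_A=(28.8683,-1.8582) T_B=(25.5225,0.0883) sweep=57.8446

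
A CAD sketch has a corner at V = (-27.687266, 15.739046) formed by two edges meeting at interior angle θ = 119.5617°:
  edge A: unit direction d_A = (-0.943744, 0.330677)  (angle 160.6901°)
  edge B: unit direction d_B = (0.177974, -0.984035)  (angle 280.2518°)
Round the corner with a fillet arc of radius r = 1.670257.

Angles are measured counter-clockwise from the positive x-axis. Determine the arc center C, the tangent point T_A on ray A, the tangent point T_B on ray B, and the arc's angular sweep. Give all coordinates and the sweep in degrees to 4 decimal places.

bisector direction at 220.4709° = (-0.760735,-0.649062)
center distance |VC| = r/sin(θ/2) = 1.670257/sin(59.7809°) = 1.932929
C = V + |VC|·bis = (-29.1577,14.4845)
T_A = V + ((C−V)·d_A)·d_A = V + 0.9729·d_A = (-28.6054,16.0607)
T_B = V + ((C−V)·d_B)·d_B = V + 0.9729·d_B = (-27.5141,14.7817)
sweep = 180° − θ = 60.4383°

center=(-29.1577,14.4845) T_A=(-28.6054,16.0607) T_B=(-27.5141,14.7817) sweep=60.4383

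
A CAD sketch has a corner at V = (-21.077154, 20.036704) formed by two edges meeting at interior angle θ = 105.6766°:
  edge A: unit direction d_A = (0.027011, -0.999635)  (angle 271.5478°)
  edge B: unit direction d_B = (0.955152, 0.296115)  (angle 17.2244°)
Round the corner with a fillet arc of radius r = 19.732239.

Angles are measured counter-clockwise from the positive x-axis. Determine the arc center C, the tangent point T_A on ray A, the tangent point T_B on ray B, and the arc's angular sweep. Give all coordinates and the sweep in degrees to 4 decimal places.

center=(-0.9481,5.6183) T_A=(-20.6732,5.0854) T_B=(-6.7911,24.4656) sweep=74.3234

bisector direction at 324.3861° = (0.812960,-0.582320)
center distance |VC| = r/sin(θ/2) = 19.732239/sin(52.8383°) = 24.760196
C = V + |VC|·bis = (-0.9481,5.6183)
T_A = V + ((C−V)·d_A)·d_A = V + 14.9568·d_A = (-20.6732,5.0854)
T_B = V + ((C−V)·d_B)·d_B = V + 14.9568·d_B = (-6.7911,24.4656)
sweep = 180° − θ = 74.3234°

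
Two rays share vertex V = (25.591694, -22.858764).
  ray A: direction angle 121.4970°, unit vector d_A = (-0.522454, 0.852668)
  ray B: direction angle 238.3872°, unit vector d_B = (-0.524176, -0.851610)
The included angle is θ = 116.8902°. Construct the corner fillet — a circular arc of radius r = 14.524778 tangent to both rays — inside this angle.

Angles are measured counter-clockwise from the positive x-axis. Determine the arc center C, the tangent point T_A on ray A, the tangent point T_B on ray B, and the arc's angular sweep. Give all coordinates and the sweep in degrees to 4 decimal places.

bisector direction at 179.9421° = (-0.999999,0.001011)
center distance |VC| = r/sin(θ/2) = 14.524778/sin(58.4451°) = 17.045078
C = V + |VC|·bis = (8.5466,-22.8415)
T_A = V + ((C−V)·d_A)·d_A = V + 8.9200·d_A = (20.9314,-15.2530)
T_B = V + ((C−V)·d_B)·d_B = V + 8.9200·d_B = (20.9161,-30.4551)
sweep = 180° − θ = 63.1098°

center=(8.5466,-22.8415) T_A=(20.9314,-15.2530) T_B=(20.9161,-30.4551) sweep=63.1098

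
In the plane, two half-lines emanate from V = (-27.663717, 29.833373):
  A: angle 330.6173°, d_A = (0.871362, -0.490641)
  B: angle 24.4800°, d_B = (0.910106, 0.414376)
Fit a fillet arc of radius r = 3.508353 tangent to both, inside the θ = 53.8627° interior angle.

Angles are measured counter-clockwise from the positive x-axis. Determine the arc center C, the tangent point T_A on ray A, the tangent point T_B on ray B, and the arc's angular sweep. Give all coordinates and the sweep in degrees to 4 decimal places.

center=(-19.9248,29.5021) T_A=(-21.6461,26.4450) T_B=(-21.3785,32.6950) sweep=126.1373

bisector direction at 357.5487° = (0.999085,-0.042771)
center distance |VC| = r/sin(θ/2) = 3.508353/sin(26.9313°) = 7.746032
C = V + |VC|·bis = (-19.9248,29.5021)
T_A = V + ((C−V)·d_A)·d_A = V + 6.9060·d_A = (-21.6461,26.4450)
T_B = V + ((C−V)·d_B)·d_B = V + 6.9060·d_B = (-21.3785,32.6950)
sweep = 180° − θ = 126.1373°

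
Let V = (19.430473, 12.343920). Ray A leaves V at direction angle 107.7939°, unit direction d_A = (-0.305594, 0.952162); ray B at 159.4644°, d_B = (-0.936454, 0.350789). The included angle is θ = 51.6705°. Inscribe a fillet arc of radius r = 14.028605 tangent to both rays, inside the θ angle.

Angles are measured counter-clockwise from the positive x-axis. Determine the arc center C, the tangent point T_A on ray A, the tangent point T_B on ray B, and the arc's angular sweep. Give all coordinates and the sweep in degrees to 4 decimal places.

center=(-2.7813,35.6449) T_A=(10.5762,39.9319) T_B=(-7.7024,22.5077) sweep=128.3295

bisector direction at 133.6292° = (-0.689988,0.723821)
center distance |VC| = r/sin(θ/2) = 14.028605/sin(25.8352°) = 32.191580
C = V + |VC|·bis = (-2.7813,35.6449)
T_A = V + ((C−V)·d_A)·d_A = V + 28.9741·d_A = (10.5762,39.9319)
T_B = V + ((C−V)·d_B)·d_B = V + 28.9741·d_B = (-7.7024,22.5077)
sweep = 180° − θ = 128.3295°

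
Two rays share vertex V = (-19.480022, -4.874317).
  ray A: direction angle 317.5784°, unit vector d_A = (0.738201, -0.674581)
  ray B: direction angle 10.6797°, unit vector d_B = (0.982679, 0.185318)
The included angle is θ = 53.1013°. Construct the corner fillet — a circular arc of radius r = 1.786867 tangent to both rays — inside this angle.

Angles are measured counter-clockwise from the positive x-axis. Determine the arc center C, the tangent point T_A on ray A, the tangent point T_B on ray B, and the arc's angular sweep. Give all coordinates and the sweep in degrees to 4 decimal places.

bisector direction at 344.1290° = (0.961880,-0.273472)
center distance |VC| = r/sin(θ/2) = 1.786867/sin(26.5507°) = 3.997566
C = V + |VC|·bis = (-15.6348,-5.9675)
T_A = V + ((C−V)·d_A)·d_A = V + 3.5760·d_A = (-16.8402,-7.2866)
T_B = V + ((C−V)·d_B)·d_B = V + 3.5760·d_B = (-15.9660,-4.2116)
sweep = 180° − θ = 126.8987°

center=(-15.6348,-5.9675) T_A=(-16.8402,-7.2866) T_B=(-15.9660,-4.2116) sweep=126.8987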